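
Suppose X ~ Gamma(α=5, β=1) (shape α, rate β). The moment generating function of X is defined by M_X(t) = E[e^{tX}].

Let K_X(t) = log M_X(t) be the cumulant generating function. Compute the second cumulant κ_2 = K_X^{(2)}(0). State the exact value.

M_X(t) = (1 - t)^(-5)
K_X(t) = log M_X(t) = -5*log(1 - t)
K^(2)(t) = 5/(t^2 - 2*t + 1)

κ_2 = K^(2)(0) = 5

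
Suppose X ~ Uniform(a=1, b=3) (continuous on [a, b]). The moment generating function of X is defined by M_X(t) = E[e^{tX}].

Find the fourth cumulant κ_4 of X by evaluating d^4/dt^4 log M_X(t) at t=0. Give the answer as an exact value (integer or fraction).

M_X(t) = (e^(3*t) - e^(t))/(2*t)
K_X(t) = log M_X(t) = -log(t) + log(e^(3*t) - e^(t)) - log(2)

κ_4 = D^4[K](0) = -2/15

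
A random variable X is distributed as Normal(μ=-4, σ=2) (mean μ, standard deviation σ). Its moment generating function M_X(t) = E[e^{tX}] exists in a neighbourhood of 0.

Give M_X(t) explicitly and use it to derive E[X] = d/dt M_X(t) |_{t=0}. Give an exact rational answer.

E[X] = dM/dt |_{t=0} = -4

M_X(t) = e^(2*t^2 - 4*t)
dM/dt = 4*t*e^(-4*t)*e^(2*t^2) - 4*e^(-4*t)*e^(2*t^2)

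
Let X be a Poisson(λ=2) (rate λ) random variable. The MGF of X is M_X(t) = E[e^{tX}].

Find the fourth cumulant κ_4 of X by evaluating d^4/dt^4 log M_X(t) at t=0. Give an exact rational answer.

κ_4 = d^4K/dt^4 |_{t=0} = 2

M_X(t) = e^(2*e^(t) - 2)
K_X(t) = log M_X(t) = 2*e^(t) - 2
dK/dt = 2*e^(t)
d^2K/dt^2 = 2*e^(t)
d^3K/dt^3 = 2*e^(t)
d^4K/dt^4 = 2*e^(t)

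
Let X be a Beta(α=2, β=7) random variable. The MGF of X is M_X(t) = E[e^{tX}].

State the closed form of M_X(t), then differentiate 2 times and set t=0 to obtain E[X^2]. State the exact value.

M_X(t) = ₁F₁(2; 9; t)
dM/dt = 2*₁F₁(3; 10; t)/9
d^2M/dt^2 = ₁F₁(4; 11; t)/15

E[X^2] = d^2M/dt^2 |_{t=0} = 1/15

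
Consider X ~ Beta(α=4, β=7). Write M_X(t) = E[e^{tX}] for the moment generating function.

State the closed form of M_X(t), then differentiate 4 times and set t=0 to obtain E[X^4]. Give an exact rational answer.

M_X(t) = ₁F₁(4; 11; t)
M^(4)(t) = 5*₁F₁(8; 15; t)/143

E[X^4] = M^(4)(0) = 5/143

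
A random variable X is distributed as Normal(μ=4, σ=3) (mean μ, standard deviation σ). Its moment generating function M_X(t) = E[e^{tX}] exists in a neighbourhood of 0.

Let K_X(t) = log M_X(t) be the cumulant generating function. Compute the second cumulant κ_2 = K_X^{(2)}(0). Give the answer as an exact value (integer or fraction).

M_X(t) = e^(9*t^2/2 + 4*t)
K_X(t) = log M_X(t) = 9*t^2/2 + 4*t
dK/dt = 9*t + 4
d^2K/dt^2 = 9

κ_2 = d^2K/dt^2 |_{t=0} = 9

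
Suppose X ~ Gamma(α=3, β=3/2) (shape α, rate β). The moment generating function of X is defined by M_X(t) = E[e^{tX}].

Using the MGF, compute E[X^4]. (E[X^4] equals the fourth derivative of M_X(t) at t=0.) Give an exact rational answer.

E[X^4] = M′′′′(0) = 640/9

M_X(t) = 27/(8*(3/2 - t)^3)
M′(t) = 162/(16*t^4 - 96*t^3 + 216*t^2 - 216*t + 81)
M′′(t) = -1296/(32*t^5 - 240*t^4 + 720*t^3 - 1080*t^2 + 810*t - 243)
M′′′(t) = 12960/(64*t^6 - 576*t^5 + 2160*t^4 - 4320*t^3 + 4860*t^2 - 2916*t + 729)
M′′′′(t) = -155520/(128*t^7 - 1344*t^6 + 6048*t^5 - 15120*t^4 + 22680*t^3 - 20412*t^2 + 10206*t - 2187)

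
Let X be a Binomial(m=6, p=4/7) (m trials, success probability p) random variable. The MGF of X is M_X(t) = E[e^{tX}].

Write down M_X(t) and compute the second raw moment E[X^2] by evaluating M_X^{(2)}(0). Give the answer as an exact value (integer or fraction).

E[X^2] = D^2[M](0) = 648/49

M_X(t) = (4*e^(t)/7 + 3/7)^6
D^2[M](t) = 147456*e^(6*t)/117649 + 460800*e^(5*t)/117649 + 552960*e^(4*t)/117649 + 311040*e^(3*t)/117649 + 77760*e^(2*t)/117649 + 5832*e^(t)/117649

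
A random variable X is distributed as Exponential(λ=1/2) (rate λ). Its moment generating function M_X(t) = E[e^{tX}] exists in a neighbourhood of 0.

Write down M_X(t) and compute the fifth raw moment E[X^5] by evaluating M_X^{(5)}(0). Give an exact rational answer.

E[X^5] = D^5[M](0) = 3840

M_X(t) = 1/(2*(1/2 - t))
D^5[M](t) = 3840/(64*t^6 - 192*t^5 + 240*t^4 - 160*t^3 + 60*t^2 - 12*t + 1)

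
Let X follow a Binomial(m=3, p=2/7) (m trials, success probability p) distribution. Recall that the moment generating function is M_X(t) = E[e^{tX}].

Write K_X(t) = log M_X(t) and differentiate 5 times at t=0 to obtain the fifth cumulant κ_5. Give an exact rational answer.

M_X(t) = (2*e^(t)/7 + 5/7)^3
K_X(t) = log M_X(t) = 3*log(2*e^(t)/7 + 5/7)
dK/dt = 6*e^(t)/(2*e^(t) + 5)
d^2K/dt^2 = 30*e^(t)/(4*e^(2*t) + 20*e^(t) + 25)
d^3K/dt^3 = (-60*e^(2*t) + 150*e^(t))/(8*e^(3*t) + 60*e^(2*t) + 150*e^(t) + 125)
d^4K/dt^4 = (120*e^(3*t) - 1200*e^(2*t) + 750*e^(t))/(16*e^(4*t) + 160*e^(3*t) + 600*e^(2*t) + 1000*e^(t) + 625)
d^5K/dt^5 = (-240*e^(4*t) + 6600*e^(3*t) - 16500*e^(2*t) + 3750*e^(t))/(32*e^(5*t) + 400*e^(4*t) + 2000*e^(3*t) + 5000*e^(2*t) + 6250*e^(t) + 3125)

κ_5 = d^5K/dt^5 |_{t=0} = -6390/16807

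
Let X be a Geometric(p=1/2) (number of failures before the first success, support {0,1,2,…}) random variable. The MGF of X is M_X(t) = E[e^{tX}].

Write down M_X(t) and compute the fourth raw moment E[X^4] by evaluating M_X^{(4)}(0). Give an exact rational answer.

E[X^4] = D^4[M](0) = 75

M_X(t) = 1/(2*(1 - e^(t)/2))
D^4[M](t) = (-e^(4*t) - 22*e^(3*t) - 44*e^(2*t) - 8*e^(t))/(e^(5*t) - 10*e^(4*t) + 40*e^(3*t) - 80*e^(2*t) + 80*e^(t) - 32)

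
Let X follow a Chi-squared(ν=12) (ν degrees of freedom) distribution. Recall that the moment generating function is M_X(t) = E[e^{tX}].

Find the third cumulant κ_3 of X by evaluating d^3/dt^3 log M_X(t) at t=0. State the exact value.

M_X(t) = (1 - 2*t)^(-6)
K_X(t) = log M_X(t) = -6*log(1 - 2*t)
dK/dt = -12/(2*t - 1)
d^2K/dt^2 = 24/(4*t^2 - 4*t + 1)
d^3K/dt^3 = -96/(8*t^3 - 12*t^2 + 6*t - 1)

κ_3 = d^3K/dt^3 |_{t=0} = 96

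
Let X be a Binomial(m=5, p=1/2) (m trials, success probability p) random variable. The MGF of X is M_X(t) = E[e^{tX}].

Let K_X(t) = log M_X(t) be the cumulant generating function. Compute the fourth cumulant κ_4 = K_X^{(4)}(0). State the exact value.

M_X(t) = (e^(t)/2 + 1/2)^5
K_X(t) = log M_X(t) = 5*log(e^(t)/2 + 1/2)
K^(4)(t) = (5*e^(3*t) - 20*e^(2*t) + 5*e^(t))/(e^(4*t) + 4*e^(3*t) + 6*e^(2*t) + 4*e^(t) + 1)

κ_4 = K^(4)(0) = -5/8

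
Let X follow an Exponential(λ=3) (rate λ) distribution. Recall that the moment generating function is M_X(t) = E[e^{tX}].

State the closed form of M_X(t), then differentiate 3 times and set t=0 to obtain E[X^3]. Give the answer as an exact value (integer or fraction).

M_X(t) = 3/(3 - t)
D^3[M](t) = 18/(t^4 - 12*t^3 + 54*t^2 - 108*t + 81)

E[X^3] = D^3[M](0) = 2/9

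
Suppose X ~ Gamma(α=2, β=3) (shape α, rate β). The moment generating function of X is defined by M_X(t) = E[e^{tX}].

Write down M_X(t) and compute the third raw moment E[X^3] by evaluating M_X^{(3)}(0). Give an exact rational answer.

M_X(t) = 9/(3 - t)^2
M^(3)(t) = -216/(t^5 - 15*t^4 + 90*t^3 - 270*t^2 + 405*t - 243)

E[X^3] = M^(3)(0) = 8/9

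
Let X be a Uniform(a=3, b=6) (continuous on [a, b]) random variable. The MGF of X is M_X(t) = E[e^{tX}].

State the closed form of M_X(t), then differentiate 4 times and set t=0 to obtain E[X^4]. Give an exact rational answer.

M_X(t) = (e^(6*t) - e^(3*t))/(3*t)
M′(t) = (6*t*e^(6*t) - 3*t*e^(3*t) - e^(6*t) + e^(3*t))/(3*t^2)
M′′(t) = (36*t^2*e^(6*t) - 9*t^2*e^(3*t) - 12*t*e^(6*t) + 6*t*e^(3*t) + 2*e^(6*t) - 2*e^(3*t))/(3*t^3)
M′′′(t) = (72*t^3*e^(6*t) - 9*t^3*e^(3*t) - 36*t^2*e^(6*t) + 9*t^2*e^(3*t) + 12*t*e^(6*t) - 6*t*e^(3*t) - 2*e^(6*t) + 2*e^(3*t))/t^4

E[X^4] = M′′′′(0) = 2511/5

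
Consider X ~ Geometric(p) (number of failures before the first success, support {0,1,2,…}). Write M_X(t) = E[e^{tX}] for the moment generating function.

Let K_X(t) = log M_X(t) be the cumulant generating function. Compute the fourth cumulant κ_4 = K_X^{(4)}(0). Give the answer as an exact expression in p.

κ_4 = K^(4)(0) = (-p^3 + 7*p^2 - 12*p + 6)/p^4

M_X(t) = p/(-(1 - p)*e^(t) + 1)
K_X(t) = log M_X(t) = log(p) - log(-(1 - p)*e^(t) + 1)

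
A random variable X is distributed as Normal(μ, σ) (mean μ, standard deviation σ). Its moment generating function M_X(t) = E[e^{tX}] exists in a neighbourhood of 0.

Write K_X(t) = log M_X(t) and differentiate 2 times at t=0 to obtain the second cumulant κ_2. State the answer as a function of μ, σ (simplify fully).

M_X(t) = e^(μ*t + σ^2*t^2/2)
K_X(t) = log M_X(t) = μ*t + σ^2*t^2/2
K′(t) = μ + σ^2*t
K′′(t) = σ^2

κ_2 = K′′(0) = σ^2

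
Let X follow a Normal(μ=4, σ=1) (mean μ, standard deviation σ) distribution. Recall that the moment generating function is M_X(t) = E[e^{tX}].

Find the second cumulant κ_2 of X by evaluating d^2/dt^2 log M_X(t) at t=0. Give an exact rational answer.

κ_2 = K′′(0) = 1

M_X(t) = e^(t^2/2 + 4*t)
K_X(t) = log M_X(t) = t^2/2 + 4*t
K′(t) = t + 4
K′′(t) = 1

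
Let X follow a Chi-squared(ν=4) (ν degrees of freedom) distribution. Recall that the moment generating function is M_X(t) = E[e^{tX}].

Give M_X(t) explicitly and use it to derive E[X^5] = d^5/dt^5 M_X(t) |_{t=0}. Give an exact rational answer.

E[X^5] = M′′′′′(0) = 23040

M_X(t) = (1 - 2*t)^(-2)
M′(t) = -4/(8*t^3 - 12*t^2 + 6*t - 1)
M′′(t) = 24/(16*t^4 - 32*t^3 + 24*t^2 - 8*t + 1)
M′′′(t) = -192/(32*t^5 - 80*t^4 + 80*t^3 - 40*t^2 + 10*t - 1)
M′′′′(t) = 1920/(64*t^6 - 192*t^5 + 240*t^4 - 160*t^3 + 60*t^2 - 12*t + 1)
M′′′′′(t) = -23040/(128*t^7 - 448*t^6 + 672*t^5 - 560*t^4 + 280*t^3 - 84*t^2 + 14*t - 1)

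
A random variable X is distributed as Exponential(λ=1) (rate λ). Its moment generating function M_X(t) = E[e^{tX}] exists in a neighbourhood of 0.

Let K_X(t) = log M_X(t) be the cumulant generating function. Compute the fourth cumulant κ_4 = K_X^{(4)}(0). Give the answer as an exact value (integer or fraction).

M_X(t) = 1/(1 - t)
K_X(t) = log M_X(t) = -log(1 - t)
K′(t) = -1/(t - 1)
K′′(t) = 1/(t^2 - 2*t + 1)
K′′′(t) = -2/(t^3 - 3*t^2 + 3*t - 1)
K′′′′(t) = 6/(t^4 - 4*t^3 + 6*t^2 - 4*t + 1)

κ_4 = K′′′′(0) = 6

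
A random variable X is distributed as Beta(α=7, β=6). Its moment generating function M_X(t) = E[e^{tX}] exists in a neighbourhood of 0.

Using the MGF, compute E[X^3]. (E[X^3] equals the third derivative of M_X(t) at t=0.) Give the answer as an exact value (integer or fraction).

E[X^3] = d^3M/dt^3 |_{t=0} = 12/65

M_X(t) = ₁F₁(7; 13; t)
dM/dt = 7*₁F₁(8; 14; t)/13
d^2M/dt^2 = 4*₁F₁(9; 15; t)/13
d^3M/dt^3 = 12*₁F₁(10; 16; t)/65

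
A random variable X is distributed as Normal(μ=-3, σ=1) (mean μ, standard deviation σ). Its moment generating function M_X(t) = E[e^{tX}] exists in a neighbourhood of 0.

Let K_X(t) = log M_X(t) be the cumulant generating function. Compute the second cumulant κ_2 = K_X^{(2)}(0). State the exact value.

κ_2 = K^(2)(0) = 1

M_X(t) = e^(t^2/2 - 3*t)
K_X(t) = log M_X(t) = t^2/2 - 3*t
K^(2)(t) = 1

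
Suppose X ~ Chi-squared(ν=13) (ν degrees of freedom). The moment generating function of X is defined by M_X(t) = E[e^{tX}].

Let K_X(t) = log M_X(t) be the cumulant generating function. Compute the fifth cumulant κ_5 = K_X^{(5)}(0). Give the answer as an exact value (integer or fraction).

M_X(t) = (1 - 2*t)^(-13/2)
K_X(t) = log M_X(t) = -13*log(1 - 2*t)/2
dK/dt = -13/(2*t - 1)
d^2K/dt^2 = 26/(4*t^2 - 4*t + 1)
d^3K/dt^3 = -104/(8*t^3 - 12*t^2 + 6*t - 1)
d^4K/dt^4 = 624/(16*t^4 - 32*t^3 + 24*t^2 - 8*t + 1)
d^5K/dt^5 = -4992/(32*t^5 - 80*t^4 + 80*t^3 - 40*t^2 + 10*t - 1)

κ_5 = d^5K/dt^5 |_{t=0} = 4992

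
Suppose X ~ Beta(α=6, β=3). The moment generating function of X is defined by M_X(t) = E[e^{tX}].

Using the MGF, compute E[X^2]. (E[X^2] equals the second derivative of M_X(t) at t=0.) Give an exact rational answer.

E[X^2] = M′′(0) = 7/15

M_X(t) = ₁F₁(6; 9; t)
M′(t) = 2*₁F₁(7; 10; t)/3
M′′(t) = 7*₁F₁(8; 11; t)/15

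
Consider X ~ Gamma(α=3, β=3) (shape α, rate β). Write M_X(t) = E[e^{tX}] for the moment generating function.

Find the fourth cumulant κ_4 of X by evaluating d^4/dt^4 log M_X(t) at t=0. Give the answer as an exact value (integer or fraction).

M_X(t) = 27/(3 - t)^3
K_X(t) = log M_X(t) = -3*log(3 - t) + 3*log(3)
dK/dt = -3/(t - 3)
d^2K/dt^2 = 3/(t^2 - 6*t + 9)
d^3K/dt^3 = -6/(t^3 - 9*t^2 + 27*t - 27)
d^4K/dt^4 = 18/(t^4 - 12*t^3 + 54*t^2 - 108*t + 81)

κ_4 = d^4K/dt^4 |_{t=0} = 2/9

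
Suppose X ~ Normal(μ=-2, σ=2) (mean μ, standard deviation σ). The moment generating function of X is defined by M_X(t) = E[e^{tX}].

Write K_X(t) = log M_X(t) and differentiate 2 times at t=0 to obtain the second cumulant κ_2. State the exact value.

M_X(t) = e^(2*t^2 - 2*t)
K_X(t) = log M_X(t) = 2*t^2 - 2*t
K′(t) = 4*t - 2
K′′(t) = 4

κ_2 = K′′(0) = 4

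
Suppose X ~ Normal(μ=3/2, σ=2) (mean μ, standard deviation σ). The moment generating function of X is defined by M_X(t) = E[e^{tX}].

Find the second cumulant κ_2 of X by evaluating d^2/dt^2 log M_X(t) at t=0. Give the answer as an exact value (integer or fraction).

κ_2 = K^(2)(0) = 4

M_X(t) = e^(2*t^2 + 3*t/2)
K_X(t) = log M_X(t) = 2*t^2 + 3*t/2
K^(2)(t) = 4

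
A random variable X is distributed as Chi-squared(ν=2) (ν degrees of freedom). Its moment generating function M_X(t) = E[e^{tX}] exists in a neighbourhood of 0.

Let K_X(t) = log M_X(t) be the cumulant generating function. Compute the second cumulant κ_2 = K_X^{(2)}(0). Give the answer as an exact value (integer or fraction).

κ_2 = d^2K/dt^2 |_{t=0} = 4

M_X(t) = 1/(1 - 2*t)
K_X(t) = log M_X(t) = -log(1 - 2*t)
dK/dt = -2/(2*t - 1)
d^2K/dt^2 = 4/(4*t^2 - 4*t + 1)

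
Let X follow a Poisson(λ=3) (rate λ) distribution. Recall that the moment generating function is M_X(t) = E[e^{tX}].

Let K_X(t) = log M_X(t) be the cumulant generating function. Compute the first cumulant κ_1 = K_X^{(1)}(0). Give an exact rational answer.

M_X(t) = e^(3*e^(t) - 3)
K_X(t) = log M_X(t) = 3*e^(t) - 3
K′(t) = 3*e^(t)

κ_1 = K′(0) = 3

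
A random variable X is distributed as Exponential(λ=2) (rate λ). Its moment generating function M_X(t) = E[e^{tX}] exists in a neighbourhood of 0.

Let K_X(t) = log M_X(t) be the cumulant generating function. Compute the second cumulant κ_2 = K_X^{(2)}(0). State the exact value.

M_X(t) = 2/(2 - t)
K_X(t) = log M_X(t) = -log(2 - t) + log(2)
K′(t) = -1/(t - 2)
K′′(t) = 1/(t^2 - 4*t + 4)

κ_2 = K′′(0) = 1/4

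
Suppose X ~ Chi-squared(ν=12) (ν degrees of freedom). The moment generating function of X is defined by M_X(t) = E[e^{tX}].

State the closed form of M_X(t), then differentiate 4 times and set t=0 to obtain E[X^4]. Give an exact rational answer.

M_X(t) = (1 - 2*t)^(-6)
D^4[M](t) = 48384/(1024*t^10 - 5120*t^9 + 11520*t^8 - 15360*t^7 + 13440*t^6 - 8064*t^5 + 3360*t^4 - 960*t^3 + 180*t^2 - 20*t + 1)

E[X^4] = D^4[M](0) = 48384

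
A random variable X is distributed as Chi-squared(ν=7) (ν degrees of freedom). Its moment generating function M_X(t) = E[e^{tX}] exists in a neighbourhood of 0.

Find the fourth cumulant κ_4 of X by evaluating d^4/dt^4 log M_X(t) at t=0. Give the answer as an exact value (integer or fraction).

κ_4 = K^(4)(0) = 336

M_X(t) = (1 - 2*t)^(-7/2)
K_X(t) = log M_X(t) = -7*log(1 - 2*t)/2
K^(4)(t) = 336/(16*t^4 - 32*t^3 + 24*t^2 - 8*t + 1)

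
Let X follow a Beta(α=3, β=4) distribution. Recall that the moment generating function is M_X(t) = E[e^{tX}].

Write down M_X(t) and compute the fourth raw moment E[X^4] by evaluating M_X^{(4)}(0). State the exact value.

E[X^4] = d^4M/dt^4 |_{t=0} = 1/14

M_X(t) = ₁F₁(3; 7; t)
dM/dt = 3*₁F₁(4; 8; t)/7
d^2M/dt^2 = 3*₁F₁(5; 9; t)/14
d^3M/dt^3 = 5*₁F₁(6; 10; t)/42
d^4M/dt^4 = ₁F₁(7; 11; t)/14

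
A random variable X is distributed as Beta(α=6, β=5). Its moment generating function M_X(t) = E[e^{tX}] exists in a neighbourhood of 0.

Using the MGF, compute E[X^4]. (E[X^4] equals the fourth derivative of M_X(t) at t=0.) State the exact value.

M_X(t) = ₁F₁(6; 11; t)
D^4[M](t) = 18*₁F₁(10; 15; t)/143

E[X^4] = D^4[M](0) = 18/143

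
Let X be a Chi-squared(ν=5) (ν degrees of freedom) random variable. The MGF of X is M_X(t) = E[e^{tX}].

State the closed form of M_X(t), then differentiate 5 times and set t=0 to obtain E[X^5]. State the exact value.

E[X^5] = M^(5)(0) = 45045

M_X(t) = (1 - 2*t)^(-5/2)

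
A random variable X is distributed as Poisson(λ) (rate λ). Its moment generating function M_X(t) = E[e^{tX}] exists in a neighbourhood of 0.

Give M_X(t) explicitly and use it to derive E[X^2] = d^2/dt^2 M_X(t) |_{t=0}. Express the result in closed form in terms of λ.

E[X^2] = M^(2)(0) = λ*(λ + 1)

M_X(t) = e^(λ*(e^(t) - 1))
M^(2)(t) = (λ^2*e^(2*t)*e^(λ*e^(t)) + λ*e^(t)*e^(λ*e^(t)))*e^(-λ)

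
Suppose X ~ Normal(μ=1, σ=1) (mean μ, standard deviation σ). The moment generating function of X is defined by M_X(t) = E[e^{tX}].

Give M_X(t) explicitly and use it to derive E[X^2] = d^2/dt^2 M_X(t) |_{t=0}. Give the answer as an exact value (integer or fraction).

M_X(t) = e^(t^2/2 + t)
M^(2)(t) = t^2*e^(t)*e^(t^2/2) + 2*t*e^(t)*e^(t^2/2) + 2*e^(t)*e^(t^2/2)

E[X^2] = M^(2)(0) = 2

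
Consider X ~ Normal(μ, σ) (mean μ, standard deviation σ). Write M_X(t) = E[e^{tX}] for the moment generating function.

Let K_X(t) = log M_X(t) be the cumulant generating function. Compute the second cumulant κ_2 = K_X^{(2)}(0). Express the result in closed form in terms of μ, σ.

κ_2 = K^(2)(0) = σ^2

M_X(t) = e^(μ*t + σ^2*t^2/2)
K_X(t) = log M_X(t) = μ*t + σ^2*t^2/2
K^(2)(t) = σ^2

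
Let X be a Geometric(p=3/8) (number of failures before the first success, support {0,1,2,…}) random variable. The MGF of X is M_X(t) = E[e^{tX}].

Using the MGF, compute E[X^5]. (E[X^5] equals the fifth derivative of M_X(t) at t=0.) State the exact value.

E[X^5] = M′′′′′(0) = 338135/81

M_X(t) = 3/(8*(1 - 5*e^(t)/8))
M′(t) = 15*e^(t)/(25*e^(2*t) - 80*e^(t) + 64)
M′′(t) = (-75*e^(2*t) - 120*e^(t))/(125*e^(3*t) - 600*e^(2*t) + 960*e^(t) - 512)
M′′′(t) = (375*e^(3*t) + 2400*e^(2*t) + 960*e^(t))/(625*e^(4*t) - 4000*e^(3*t) + 9600*e^(2*t) - 10240*e^(t) + 4096)
M′′′′(t) = (-1875*e^(4*t) - 33000*e^(3*t) - 52800*e^(2*t) - 7680*e^(t))/(3125*e^(5*t) - 25000*e^(4*t) + 80000*e^(3*t) - 128000*e^(2*t) + 102400*e^(t) - 32768)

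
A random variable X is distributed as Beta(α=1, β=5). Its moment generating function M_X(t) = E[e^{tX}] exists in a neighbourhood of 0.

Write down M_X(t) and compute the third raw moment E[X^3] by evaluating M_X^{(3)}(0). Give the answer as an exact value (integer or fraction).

M_X(t) = ₁F₁(1; 6; t)
M^(3)(t) = ₁F₁(4; 9; t)/56

E[X^3] = M^(3)(0) = 1/56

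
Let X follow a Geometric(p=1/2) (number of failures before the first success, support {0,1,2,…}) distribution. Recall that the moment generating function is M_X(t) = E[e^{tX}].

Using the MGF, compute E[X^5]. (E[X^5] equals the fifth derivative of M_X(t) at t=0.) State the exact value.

E[X^5] = M^(5)(0) = 541

M_X(t) = 1/(2*(1 - e^(t)/2))
M^(5)(t) = (e^(5*t) + 52*e^(4*t) + 264*e^(3*t) + 208*e^(2*t) + 16*e^(t))/(e^(6*t) - 12*e^(5*t) + 60*e^(4*t) - 160*e^(3*t) + 240*e^(2*t) - 192*e^(t) + 64)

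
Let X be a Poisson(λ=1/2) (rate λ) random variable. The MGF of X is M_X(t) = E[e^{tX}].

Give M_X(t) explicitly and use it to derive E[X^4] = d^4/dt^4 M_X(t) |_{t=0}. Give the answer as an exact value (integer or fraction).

M_X(t) = e^(e^(t)/2 - 1/2)
D^4[M](t) = (e^(4*t)*e^(e^(t)/2) + 12*e^(3*t)*e^(e^(t)/2) + 28*e^(2*t)*e^(e^(t)/2) + 8*e^(t)*e^(e^(t)/2))*e^(-1/2)/16

E[X^4] = D^4[M](0) = 49/16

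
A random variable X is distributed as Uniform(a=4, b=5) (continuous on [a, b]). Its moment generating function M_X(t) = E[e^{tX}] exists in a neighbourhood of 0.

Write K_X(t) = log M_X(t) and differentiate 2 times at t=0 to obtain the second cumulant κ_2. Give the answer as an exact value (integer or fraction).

M_X(t) = (e^(5*t) - e^(4*t))/t
K_X(t) = log M_X(t) = -log(t) + log(e^(5*t) - e^(4*t))
K′(t) = (5*t*e^(t) - 4*t - e^(t) + 1)/(t*e^(t) - t)
K′′(t) = (-t^2*e^(t) + e^(2*t) - 2*e^(t) + 1)/(t^2*e^(2*t) - 2*t^2*e^(t) + t^2)

κ_2 = K′′(0) = 1/12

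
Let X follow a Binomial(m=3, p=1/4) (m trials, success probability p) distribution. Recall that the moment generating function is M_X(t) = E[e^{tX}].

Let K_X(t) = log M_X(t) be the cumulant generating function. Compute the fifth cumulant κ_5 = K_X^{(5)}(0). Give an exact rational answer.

M_X(t) = (e^(t)/4 + 3/4)^3
K_X(t) = log M_X(t) = 3*log(e^(t)/4 + 3/4)
K′(t) = 3*e^(t)/(e^(t) + 3)
K′′(t) = 9*e^(t)/(e^(2*t) + 6*e^(t) + 9)
K′′′(t) = (-9*e^(2*t) + 27*e^(t))/(e^(3*t) + 9*e^(2*t) + 27*e^(t) + 27)
K′′′′(t) = (9*e^(3*t) - 108*e^(2*t) + 81*e^(t))/(e^(4*t) + 12*e^(3*t) + 54*e^(2*t) + 108*e^(t) + 81)
K′′′′′(t) = (-9*e^(4*t) + 297*e^(3*t) - 891*e^(2*t) + 243*e^(t))/(e^(5*t) + 15*e^(4*t) + 90*e^(3*t) + 270*e^(2*t) + 405*e^(t) + 243)

κ_5 = K′′′′′(0) = -45/128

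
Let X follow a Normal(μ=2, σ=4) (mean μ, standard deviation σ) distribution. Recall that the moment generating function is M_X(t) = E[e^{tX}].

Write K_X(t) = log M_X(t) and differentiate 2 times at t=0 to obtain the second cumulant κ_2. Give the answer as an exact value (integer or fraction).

κ_2 = d^2K/dt^2 |_{t=0} = 16

M_X(t) = e^(8*t^2 + 2*t)
K_X(t) = log M_X(t) = 8*t^2 + 2*t
dK/dt = 16*t + 2
d^2K/dt^2 = 16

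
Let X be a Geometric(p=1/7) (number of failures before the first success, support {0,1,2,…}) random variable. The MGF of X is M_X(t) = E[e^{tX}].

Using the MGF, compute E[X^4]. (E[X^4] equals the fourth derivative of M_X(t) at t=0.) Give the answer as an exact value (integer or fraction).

M_X(t) = 1/(7*(1 - 6*e^(t)/7))
D^4[M](t) = (-1296*e^(4*t) - 16632*e^(3*t) - 19404*e^(2*t) - 2058*e^(t))/(7776*e^(5*t) - 45360*e^(4*t) + 105840*e^(3*t) - 123480*e^(2*t) + 72030*e^(t) - 16807)

E[X^4] = D^4[M](0) = 39390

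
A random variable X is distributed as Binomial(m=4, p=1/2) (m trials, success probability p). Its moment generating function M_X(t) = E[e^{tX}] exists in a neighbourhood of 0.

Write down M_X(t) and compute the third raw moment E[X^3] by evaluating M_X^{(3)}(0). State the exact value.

M_X(t) = (e^(t)/2 + 1/2)^4
M′(t) = e^(4*t)/4 + 3*e^(3*t)/4 + 3*e^(2*t)/4 + e^(t)/4
M′′(t) = e^(4*t) + 9*e^(3*t)/4 + 3*e^(2*t)/2 + e^(t)/4
M′′′(t) = 4*e^(4*t) + 27*e^(3*t)/4 + 3*e^(2*t) + e^(t)/4

E[X^3] = M′′′(0) = 14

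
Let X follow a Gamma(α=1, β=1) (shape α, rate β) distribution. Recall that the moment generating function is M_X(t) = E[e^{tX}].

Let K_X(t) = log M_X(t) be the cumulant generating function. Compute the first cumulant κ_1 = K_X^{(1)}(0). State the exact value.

M_X(t) = 1/(1 - t)
K_X(t) = log M_X(t) = -log(1 - t)
K^(1)(t) = -1/(t - 1)

κ_1 = K^(1)(0) = 1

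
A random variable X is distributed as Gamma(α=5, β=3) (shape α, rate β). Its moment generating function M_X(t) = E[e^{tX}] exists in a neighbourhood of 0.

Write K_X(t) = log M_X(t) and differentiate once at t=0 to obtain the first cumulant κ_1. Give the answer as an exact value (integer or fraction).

M_X(t) = 243/(3 - t)^5
K_X(t) = log M_X(t) = -5*log(3 - t) + 5*log(3)
D[K](t) = -5/(t - 3)

κ_1 = D[K](0) = 5/3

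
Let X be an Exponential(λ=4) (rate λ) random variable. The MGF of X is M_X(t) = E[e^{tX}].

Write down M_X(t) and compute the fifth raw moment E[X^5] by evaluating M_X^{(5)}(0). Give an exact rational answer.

M_X(t) = 4/(4 - t)
M^(5)(t) = 480/(t^6 - 24*t^5 + 240*t^4 - 1280*t^3 + 3840*t^2 - 6144*t + 4096)

E[X^5] = M^(5)(0) = 15/128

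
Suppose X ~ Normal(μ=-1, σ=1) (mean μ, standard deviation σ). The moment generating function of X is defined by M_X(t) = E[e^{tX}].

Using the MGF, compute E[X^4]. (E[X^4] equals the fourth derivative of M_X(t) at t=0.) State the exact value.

M_X(t) = e^(t^2/2 - t)
D^4[M](t) = (t^4*e^(t^2/2) - 4*t^3*e^(t^2/2) + 12*t^2*e^(t^2/2) - 16*t*e^(t^2/2) + 10*e^(t^2/2))*e^(-t)

E[X^4] = D^4[M](0) = 10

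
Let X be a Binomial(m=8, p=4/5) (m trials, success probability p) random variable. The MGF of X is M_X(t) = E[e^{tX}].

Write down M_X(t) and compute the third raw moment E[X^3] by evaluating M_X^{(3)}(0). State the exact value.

M_X(t) = (4*e^(t)/5 + 1/5)^8

E[X^3] = d^3M/dt^3 |_{t=0} = 35744/125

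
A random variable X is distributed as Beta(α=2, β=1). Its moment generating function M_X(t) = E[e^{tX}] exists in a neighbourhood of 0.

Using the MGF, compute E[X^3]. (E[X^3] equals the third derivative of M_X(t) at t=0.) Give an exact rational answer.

E[X^3] = M^(3)(0) = 2/5

M_X(t) = ₁F₁(2; 3; t)
M^(3)(t) = 2*₁F₁(5; 6; t)/5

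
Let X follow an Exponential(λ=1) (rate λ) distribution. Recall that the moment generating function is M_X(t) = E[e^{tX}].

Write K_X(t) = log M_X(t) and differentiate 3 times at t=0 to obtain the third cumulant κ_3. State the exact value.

M_X(t) = 1/(1 - t)
K_X(t) = log M_X(t) = -log(1 - t)
D^3[K](t) = -2/(t^3 - 3*t^2 + 3*t - 1)

κ_3 = D^3[K](0) = 2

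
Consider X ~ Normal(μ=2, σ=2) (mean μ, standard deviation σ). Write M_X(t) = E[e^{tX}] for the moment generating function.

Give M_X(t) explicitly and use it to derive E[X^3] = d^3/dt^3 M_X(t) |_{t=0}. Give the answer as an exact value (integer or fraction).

M_X(t) = e^(2*t^2 + 2*t)
M^(3)(t) = 64*t^3*e^(2*t)*e^(2*t^2) + 96*t^2*e^(2*t)*e^(2*t^2) + 96*t*e^(2*t)*e^(2*t^2) + 32*e^(2*t)*e^(2*t^2)

E[X^3] = M^(3)(0) = 32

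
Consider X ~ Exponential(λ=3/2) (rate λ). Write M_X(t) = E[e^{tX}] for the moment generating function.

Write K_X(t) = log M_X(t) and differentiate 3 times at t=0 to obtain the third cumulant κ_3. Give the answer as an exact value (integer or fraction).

κ_3 = D^3[K](0) = 16/27

M_X(t) = 3/(2*(3/2 - t))
K_X(t) = log M_X(t) = -log(3/2 - t) - log(2) + log(3)
D^3[K](t) = -16/(8*t^3 - 36*t^2 + 54*t - 27)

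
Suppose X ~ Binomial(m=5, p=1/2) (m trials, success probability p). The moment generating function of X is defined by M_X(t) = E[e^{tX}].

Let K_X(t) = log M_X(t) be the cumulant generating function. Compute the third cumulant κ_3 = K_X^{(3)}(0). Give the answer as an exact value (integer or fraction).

M_X(t) = (e^(t)/2 + 1/2)^5
K_X(t) = log M_X(t) = 5*log(e^(t)/2 + 1/2)
K^(3)(t) = (-5*e^(2*t) + 5*e^(t))/(e^(3*t) + 3*e^(2*t) + 3*e^(t) + 1)

κ_3 = K^(3)(0) = 0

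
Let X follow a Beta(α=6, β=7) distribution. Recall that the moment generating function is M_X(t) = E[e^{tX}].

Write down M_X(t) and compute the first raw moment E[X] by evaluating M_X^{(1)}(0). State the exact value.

M_X(t) = ₁F₁(6; 13; t)
dM/dt = 6*₁F₁(7; 14; t)/13

E[X] = dM/dt |_{t=0} = 6/13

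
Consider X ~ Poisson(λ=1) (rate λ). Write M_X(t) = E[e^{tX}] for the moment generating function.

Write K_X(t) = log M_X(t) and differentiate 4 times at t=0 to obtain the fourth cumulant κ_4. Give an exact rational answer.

M_X(t) = e^(e^(t) - 1)
K_X(t) = log M_X(t) = e^(t) - 1
K^(4)(t) = e^(t)

κ_4 = K^(4)(0) = 1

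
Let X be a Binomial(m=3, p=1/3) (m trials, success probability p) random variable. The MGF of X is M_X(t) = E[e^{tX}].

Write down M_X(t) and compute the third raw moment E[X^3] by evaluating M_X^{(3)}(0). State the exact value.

M_X(t) = (e^(t)/3 + 2/3)^3
M′(t) = e^(3*t)/9 + 4*e^(2*t)/9 + 4*e^(t)/9
M′′(t) = e^(3*t)/3 + 8*e^(2*t)/9 + 4*e^(t)/9
M′′′(t) = e^(3*t) + 16*e^(2*t)/9 + 4*e^(t)/9

E[X^3] = M′′′(0) = 29/9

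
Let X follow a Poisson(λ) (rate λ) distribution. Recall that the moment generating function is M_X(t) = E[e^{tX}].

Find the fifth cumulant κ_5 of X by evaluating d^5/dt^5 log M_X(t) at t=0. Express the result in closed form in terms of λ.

κ_5 = K′′′′′(0) = λ

M_X(t) = e^(λ*(e^(t) - 1))
K_X(t) = log M_X(t) = λ*(e^(t) - 1)
K′(t) = λ*e^(t)
K′′(t) = λ*e^(t)
K′′′(t) = λ*e^(t)
K′′′′(t) = λ*e^(t)
K′′′′′(t) = λ*e^(t)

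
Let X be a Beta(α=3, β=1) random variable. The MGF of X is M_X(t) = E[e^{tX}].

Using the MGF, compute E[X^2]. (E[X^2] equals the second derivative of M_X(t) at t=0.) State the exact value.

E[X^2] = d^2M/dt^2 |_{t=0} = 3/5

M_X(t) = ₁F₁(3; 4; t)
dM/dt = 3*₁F₁(4; 5; t)/4
d^2M/dt^2 = 3*₁F₁(5; 6; t)/5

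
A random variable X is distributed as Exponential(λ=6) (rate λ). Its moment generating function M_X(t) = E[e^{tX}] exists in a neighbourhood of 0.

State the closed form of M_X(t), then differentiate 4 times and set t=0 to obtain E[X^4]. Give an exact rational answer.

M_X(t) = 6/(6 - t)
M′(t) = 6/(t^2 - 12*t + 36)
M′′(t) = -12/(t^3 - 18*t^2 + 108*t - 216)
M′′′(t) = 36/(t^4 - 24*t^3 + 216*t^2 - 864*t + 1296)
M′′′′(t) = -144/(t^5 - 30*t^4 + 360*t^3 - 2160*t^2 + 6480*t - 7776)

E[X^4] = M′′′′(0) = 1/54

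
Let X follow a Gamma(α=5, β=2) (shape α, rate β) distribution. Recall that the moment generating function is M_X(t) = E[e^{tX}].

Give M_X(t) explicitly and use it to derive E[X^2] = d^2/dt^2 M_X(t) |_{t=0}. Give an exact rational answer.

M_X(t) = 32/(2 - t)^5
M′(t) = 160/(t^6 - 12*t^5 + 60*t^4 - 160*t^3 + 240*t^2 - 192*t + 64)
M′′(t) = -960/(t^7 - 14*t^6 + 84*t^5 - 280*t^4 + 560*t^3 - 672*t^2 + 448*t - 128)

E[X^2] = M′′(0) = 15/2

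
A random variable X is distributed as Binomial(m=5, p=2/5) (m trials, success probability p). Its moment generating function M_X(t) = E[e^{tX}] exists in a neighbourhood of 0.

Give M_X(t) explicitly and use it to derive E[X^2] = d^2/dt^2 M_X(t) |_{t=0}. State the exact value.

E[X^2] = d^2M/dt^2 |_{t=0} = 26/5

M_X(t) = (2*e^(t)/5 + 3/5)^5
dM/dt = 32*e^(5*t)/625 + 192*e^(4*t)/625 + 432*e^(3*t)/625 + 432*e^(2*t)/625 + 162*e^(t)/625
d^2M/dt^2 = 32*e^(5*t)/125 + 768*e^(4*t)/625 + 1296*e^(3*t)/625 + 864*e^(2*t)/625 + 162*e^(t)/625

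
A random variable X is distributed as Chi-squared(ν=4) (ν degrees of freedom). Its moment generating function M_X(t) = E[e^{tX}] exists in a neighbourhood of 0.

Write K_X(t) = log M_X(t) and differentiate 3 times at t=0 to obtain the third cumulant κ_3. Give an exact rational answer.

κ_3 = d^3K/dt^3 |_{t=0} = 32

M_X(t) = (1 - 2*t)^(-2)
K_X(t) = log M_X(t) = -2*log(1 - 2*t)
dK/dt = -4/(2*t - 1)
d^2K/dt^2 = 8/(4*t^2 - 4*t + 1)
d^3K/dt^3 = -32/(8*t^3 - 12*t^2 + 6*t - 1)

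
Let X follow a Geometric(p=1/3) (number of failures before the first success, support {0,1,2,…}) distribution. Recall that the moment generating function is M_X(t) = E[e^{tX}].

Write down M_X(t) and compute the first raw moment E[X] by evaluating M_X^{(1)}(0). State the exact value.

M_X(t) = 1/(3*(1 - 2*e^(t)/3))
M′(t) = 2*e^(t)/(4*e^(2*t) - 12*e^(t) + 9)

E[X] = M′(0) = 2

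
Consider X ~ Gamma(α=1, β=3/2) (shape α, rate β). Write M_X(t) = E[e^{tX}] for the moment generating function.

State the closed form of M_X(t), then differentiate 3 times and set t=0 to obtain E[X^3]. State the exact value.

E[X^3] = D^3[M](0) = 16/9

M_X(t) = 3/(2*(3/2 - t))
D^3[M](t) = 144/(16*t^4 - 96*t^3 + 216*t^2 - 216*t + 81)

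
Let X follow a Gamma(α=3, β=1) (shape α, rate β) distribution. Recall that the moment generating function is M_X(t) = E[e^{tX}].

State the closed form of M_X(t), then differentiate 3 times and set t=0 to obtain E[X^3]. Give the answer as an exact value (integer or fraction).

E[X^3] = M′′′(0) = 60

M_X(t) = (1 - t)^(-3)
M′(t) = 3/(t^4 - 4*t^3 + 6*t^2 - 4*t + 1)
M′′(t) = -12/(t^5 - 5*t^4 + 10*t^3 - 10*t^2 + 5*t - 1)
M′′′(t) = 60/(t^6 - 6*t^5 + 15*t^4 - 20*t^3 + 15*t^2 - 6*t + 1)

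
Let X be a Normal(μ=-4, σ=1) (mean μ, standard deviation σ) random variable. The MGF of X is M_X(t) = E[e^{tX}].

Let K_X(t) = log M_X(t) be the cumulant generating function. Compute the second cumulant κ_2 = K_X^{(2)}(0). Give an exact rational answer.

M_X(t) = e^(t^2/2 - 4*t)
K_X(t) = log M_X(t) = t^2/2 - 4*t
dK/dt = t - 4
d^2K/dt^2 = 1

κ_2 = d^2K/dt^2 |_{t=0} = 1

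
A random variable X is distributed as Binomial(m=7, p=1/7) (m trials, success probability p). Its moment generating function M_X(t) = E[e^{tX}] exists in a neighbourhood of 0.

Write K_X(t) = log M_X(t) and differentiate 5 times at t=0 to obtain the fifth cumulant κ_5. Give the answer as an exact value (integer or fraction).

M_X(t) = (e^(t)/7 + 6/7)^7
K_X(t) = log M_X(t) = 7*log(e^(t)/7 + 6/7)
dK/dt = 7*e^(t)/(e^(t) + 6)
d^2K/dt^2 = 42*e^(t)/(e^(2*t) + 12*e^(t) + 36)
d^3K/dt^3 = (-42*e^(2*t) + 252*e^(t))/(e^(3*t) + 18*e^(2*t) + 108*e^(t) + 216)
d^4K/dt^4 = (42*e^(3*t) - 1008*e^(2*t) + 1512*e^(t))/(e^(4*t) + 24*e^(3*t) + 216*e^(2*t) + 864*e^(t) + 1296)
d^5K/dt^5 = (-42*e^(4*t) + 2772*e^(3*t) - 16632*e^(2*t) + 9072*e^(t))/(e^(5*t) + 30*e^(4*t) + 360*e^(3*t) + 2160*e^(2*t) + 6480*e^(t) + 7776)

κ_5 = d^5K/dt^5 |_{t=0} = -690/2401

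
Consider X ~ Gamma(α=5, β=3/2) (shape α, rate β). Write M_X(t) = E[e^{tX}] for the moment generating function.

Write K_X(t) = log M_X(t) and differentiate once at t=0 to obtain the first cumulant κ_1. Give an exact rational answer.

M_X(t) = 243/(32*(3/2 - t)^5)
K_X(t) = log M_X(t) = -5*log(3/2 - t) - 5*log(2) + 5*log(3)
K′(t) = -10/(2*t - 3)

κ_1 = K′(0) = 10/3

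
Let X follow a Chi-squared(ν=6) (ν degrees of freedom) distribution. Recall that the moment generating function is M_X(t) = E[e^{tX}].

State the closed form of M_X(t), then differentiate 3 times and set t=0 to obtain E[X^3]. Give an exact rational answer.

E[X^3] = d^3M/dt^3 |_{t=0} = 480

M_X(t) = (1 - 2*t)^(-3)
dM/dt = 6/(16*t^4 - 32*t^3 + 24*t^2 - 8*t + 1)
d^2M/dt^2 = -48/(32*t^5 - 80*t^4 + 80*t^3 - 40*t^2 + 10*t - 1)
d^3M/dt^3 = 480/(64*t^6 - 192*t^5 + 240*t^4 - 160*t^3 + 60*t^2 - 12*t + 1)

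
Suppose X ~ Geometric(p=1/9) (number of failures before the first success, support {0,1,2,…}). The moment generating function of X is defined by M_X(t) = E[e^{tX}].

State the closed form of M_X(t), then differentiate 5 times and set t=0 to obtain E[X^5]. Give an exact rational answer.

E[X^5] = M^(5)(0) = 4993928

M_X(t) = 1/(9*(1 - 8*e^(t)/9))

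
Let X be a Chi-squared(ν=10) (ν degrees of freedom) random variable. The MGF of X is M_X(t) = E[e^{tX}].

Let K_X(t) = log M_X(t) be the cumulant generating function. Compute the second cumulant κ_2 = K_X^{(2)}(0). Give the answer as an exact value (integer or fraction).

M_X(t) = (1 - 2*t)^(-5)
K_X(t) = log M_X(t) = -5*log(1 - 2*t)
K′(t) = -10/(2*t - 1)
K′′(t) = 20/(4*t^2 - 4*t + 1)

κ_2 = K′′(0) = 20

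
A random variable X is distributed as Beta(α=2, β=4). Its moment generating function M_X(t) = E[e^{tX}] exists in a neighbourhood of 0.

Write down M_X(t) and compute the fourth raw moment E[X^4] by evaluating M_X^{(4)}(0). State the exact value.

M_X(t) = ₁F₁(2; 6; t)
dM/dt = ₁F₁(3; 7; t)/3
d^2M/dt^2 = ₁F₁(4; 8; t)/7
d^3M/dt^3 = ₁F₁(5; 9; t)/14
d^4M/dt^4 = 5*₁F₁(6; 10; t)/126

E[X^4] = d^4M/dt^4 |_{t=0} = 5/126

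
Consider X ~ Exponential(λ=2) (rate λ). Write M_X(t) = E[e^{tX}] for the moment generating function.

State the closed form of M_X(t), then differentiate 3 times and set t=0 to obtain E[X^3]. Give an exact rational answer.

E[X^3] = d^3M/dt^3 |_{t=0} = 3/4

M_X(t) = 2/(2 - t)
dM/dt = 2/(t^2 - 4*t + 4)
d^2M/dt^2 = -4/(t^3 - 6*t^2 + 12*t - 8)
d^3M/dt^3 = 12/(t^4 - 8*t^3 + 24*t^2 - 32*t + 16)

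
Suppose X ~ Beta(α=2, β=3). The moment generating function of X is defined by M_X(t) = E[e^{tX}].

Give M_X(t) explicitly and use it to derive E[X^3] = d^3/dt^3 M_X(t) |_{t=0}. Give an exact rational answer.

E[X^3] = M′′′(0) = 4/35

M_X(t) = ₁F₁(2; 5; t)
M′(t) = 2*₁F₁(3; 6; t)/5
M′′(t) = ₁F₁(4; 7; t)/5
M′′′(t) = 4*₁F₁(5; 8; t)/35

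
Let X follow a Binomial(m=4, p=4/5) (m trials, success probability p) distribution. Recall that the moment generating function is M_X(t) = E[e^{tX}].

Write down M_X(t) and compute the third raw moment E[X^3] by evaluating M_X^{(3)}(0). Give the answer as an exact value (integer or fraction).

M_X(t) = (4*e^(t)/5 + 1/5)^4
M^(3)(t) = 16384*e^(4*t)/625 + 6912*e^(3*t)/625 + 768*e^(2*t)/625 + 16*e^(t)/625

E[X^3] = M^(3)(0) = 4816/125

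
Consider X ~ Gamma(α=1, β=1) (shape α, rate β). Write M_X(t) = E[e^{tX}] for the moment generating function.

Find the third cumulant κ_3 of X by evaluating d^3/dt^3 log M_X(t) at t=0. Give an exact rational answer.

κ_3 = K^(3)(0) = 2

M_X(t) = 1/(1 - t)
K_X(t) = log M_X(t) = -log(1 - t)
K^(3)(t) = -2/(t^3 - 3*t^2 + 3*t - 1)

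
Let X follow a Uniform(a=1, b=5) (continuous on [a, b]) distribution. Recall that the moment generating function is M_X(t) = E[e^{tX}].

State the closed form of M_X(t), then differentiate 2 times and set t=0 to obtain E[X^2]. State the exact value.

E[X^2] = M^(2)(0) = 31/3

M_X(t) = (e^(5*t) - e^(t))/(4*t)
M^(2)(t) = (25*t^2*e^(5*t) - t^2*e^(t) - 10*t*e^(5*t) + 2*t*e^(t) + 2*e^(5*t) - 2*e^(t))/(4*t^3)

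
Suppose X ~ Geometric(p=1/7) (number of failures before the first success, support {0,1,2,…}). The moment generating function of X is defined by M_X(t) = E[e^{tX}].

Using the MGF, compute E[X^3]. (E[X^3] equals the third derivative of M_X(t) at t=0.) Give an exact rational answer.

E[X^3] = D^3[M](0) = 1518

M_X(t) = 1/(7*(1 - 6*e^(t)/7))
D^3[M](t) = (216*e^(3*t) + 1008*e^(2*t) + 294*e^(t))/(1296*e^(4*t) - 6048*e^(3*t) + 10584*e^(2*t) - 8232*e^(t) + 2401)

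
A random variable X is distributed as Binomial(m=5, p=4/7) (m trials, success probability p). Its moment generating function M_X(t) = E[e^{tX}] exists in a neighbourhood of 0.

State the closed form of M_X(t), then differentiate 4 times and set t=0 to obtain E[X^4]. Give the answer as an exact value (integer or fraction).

M_X(t) = (4*e^(t)/7 + 3/7)^5
D^4[M](t) = 640000*e^(5*t)/16807 + 983040*e^(4*t)/16807 + 466560*e^(3*t)/16807 + 69120*e^(2*t)/16807 + 1620*e^(t)/16807

E[X^4] = D^4[M](0) = 308620/2401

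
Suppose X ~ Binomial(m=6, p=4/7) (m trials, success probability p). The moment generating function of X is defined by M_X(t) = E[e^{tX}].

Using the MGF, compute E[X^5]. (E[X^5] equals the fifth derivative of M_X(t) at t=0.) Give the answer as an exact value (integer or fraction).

E[X^5] = M′′′′′(0) = 19123704/16807

M_X(t) = (4*e^(t)/7 + 3/7)^6
M′(t) = 24576*e^(6*t)/117649 + 92160*e^(5*t)/117649 + 138240*e^(4*t)/117649 + 103680*e^(3*t)/117649 + 38880*e^(2*t)/117649 + 5832*e^(t)/117649
M′′(t) = 147456*e^(6*t)/117649 + 460800*e^(5*t)/117649 + 552960*e^(4*t)/117649 + 311040*e^(3*t)/117649 + 77760*e^(2*t)/117649 + 5832*e^(t)/117649
M′′′(t) = 884736*e^(6*t)/117649 + 2304000*e^(5*t)/117649 + 2211840*e^(4*t)/117649 + 933120*e^(3*t)/117649 + 155520*e^(2*t)/117649 + 5832*e^(t)/117649
M′′′′(t) = 5308416*e^(6*t)/117649 + 11520000*e^(5*t)/117649 + 8847360*e^(4*t)/117649 + 2799360*e^(3*t)/117649 + 311040*e^(2*t)/117649 + 5832*e^(t)/117649
M′′′′′(t) = 31850496*e^(6*t)/117649 + 57600000*e^(5*t)/117649 + 35389440*e^(4*t)/117649 + 8398080*e^(3*t)/117649 + 622080*e^(2*t)/117649 + 5832*e^(t)/117649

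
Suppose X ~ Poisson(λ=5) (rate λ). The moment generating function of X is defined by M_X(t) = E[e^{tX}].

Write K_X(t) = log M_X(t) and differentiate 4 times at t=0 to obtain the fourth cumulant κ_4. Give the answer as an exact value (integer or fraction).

κ_4 = K^(4)(0) = 5

M_X(t) = e^(5*e^(t) - 5)
K_X(t) = log M_X(t) = 5*e^(t) - 5
K^(4)(t) = 5*e^(t)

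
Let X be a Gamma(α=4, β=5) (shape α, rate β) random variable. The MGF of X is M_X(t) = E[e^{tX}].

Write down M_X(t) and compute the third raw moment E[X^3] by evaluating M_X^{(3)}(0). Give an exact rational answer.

E[X^3] = d^3M/dt^3 |_{t=0} = 24/25

M_X(t) = 625/(5 - t)^4
dM/dt = -2500/(t^5 - 25*t^4 + 250*t^3 - 1250*t^2 + 3125*t - 3125)
d^2M/dt^2 = 12500/(t^6 - 30*t^5 + 375*t^4 - 2500*t^3 + 9375*t^2 - 18750*t + 15625)
d^3M/dt^3 = -75000/(t^7 - 35*t^6 + 525*t^5 - 4375*t^4 + 21875*t^3 - 65625*t^2 + 109375*t - 78125)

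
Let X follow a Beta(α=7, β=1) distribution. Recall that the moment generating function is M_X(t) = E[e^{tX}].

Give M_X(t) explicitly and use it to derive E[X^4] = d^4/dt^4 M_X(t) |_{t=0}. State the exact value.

M_X(t) = ₁F₁(7; 8; t)
M^(4)(t) = 7*₁F₁(11; 12; t)/11

E[X^4] = M^(4)(0) = 7/11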